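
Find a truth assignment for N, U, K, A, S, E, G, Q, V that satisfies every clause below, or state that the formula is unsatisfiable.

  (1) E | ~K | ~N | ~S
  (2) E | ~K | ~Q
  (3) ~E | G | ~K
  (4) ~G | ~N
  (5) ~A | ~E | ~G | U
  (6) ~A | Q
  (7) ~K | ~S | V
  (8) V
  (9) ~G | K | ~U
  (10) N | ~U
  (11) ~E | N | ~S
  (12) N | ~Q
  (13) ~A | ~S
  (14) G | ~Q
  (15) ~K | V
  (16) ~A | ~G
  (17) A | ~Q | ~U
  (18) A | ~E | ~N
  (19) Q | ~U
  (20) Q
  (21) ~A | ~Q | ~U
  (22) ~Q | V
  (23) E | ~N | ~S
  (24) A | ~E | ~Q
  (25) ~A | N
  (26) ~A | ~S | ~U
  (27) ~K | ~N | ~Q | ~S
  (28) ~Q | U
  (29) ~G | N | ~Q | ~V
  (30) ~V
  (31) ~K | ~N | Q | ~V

Unsatisfiable

Case V = True:
  Clause (~V) is falsified — contradiction.
Case V = False:
  Clause (V) is falsified — contradiction.
Both cases fail, so the formula is unsatisfiable.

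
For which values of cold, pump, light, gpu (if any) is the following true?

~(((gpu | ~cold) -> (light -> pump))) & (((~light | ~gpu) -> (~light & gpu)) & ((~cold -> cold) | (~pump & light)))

cold=F; pump=F; light=T; gpu=T

  ~(((gpu | ~cold) -> (light -> pump))) = True
    (gpu | ~cold) -> (light -> pump) = False
      gpu | ~cold = True
        ~cold = True
      light -> pump = False
  ((~light | ~gpu) -> (~light & gpu)) & ((~cold -> cold) | (~pump & light)) = True
    (~light | ~gpu) -> (~light & gpu) = True
      ~light | ~gpu = False
        ~light = False
        ~gpu = False
      ~light & gpu = False
        ~light = False
    (~cold -> cold) | (~pump & light) = True
      ~cold -> cold = False
        ~cold = True
      ~pump & light = True
        ~pump = True
Both conjuncts True, so the formula holds.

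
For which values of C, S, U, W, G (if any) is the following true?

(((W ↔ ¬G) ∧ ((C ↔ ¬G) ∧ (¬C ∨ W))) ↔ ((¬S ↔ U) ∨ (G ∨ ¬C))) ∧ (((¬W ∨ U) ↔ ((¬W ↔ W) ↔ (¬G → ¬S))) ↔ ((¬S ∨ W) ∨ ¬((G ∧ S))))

C: False, S: True, U: True, W: False, G: True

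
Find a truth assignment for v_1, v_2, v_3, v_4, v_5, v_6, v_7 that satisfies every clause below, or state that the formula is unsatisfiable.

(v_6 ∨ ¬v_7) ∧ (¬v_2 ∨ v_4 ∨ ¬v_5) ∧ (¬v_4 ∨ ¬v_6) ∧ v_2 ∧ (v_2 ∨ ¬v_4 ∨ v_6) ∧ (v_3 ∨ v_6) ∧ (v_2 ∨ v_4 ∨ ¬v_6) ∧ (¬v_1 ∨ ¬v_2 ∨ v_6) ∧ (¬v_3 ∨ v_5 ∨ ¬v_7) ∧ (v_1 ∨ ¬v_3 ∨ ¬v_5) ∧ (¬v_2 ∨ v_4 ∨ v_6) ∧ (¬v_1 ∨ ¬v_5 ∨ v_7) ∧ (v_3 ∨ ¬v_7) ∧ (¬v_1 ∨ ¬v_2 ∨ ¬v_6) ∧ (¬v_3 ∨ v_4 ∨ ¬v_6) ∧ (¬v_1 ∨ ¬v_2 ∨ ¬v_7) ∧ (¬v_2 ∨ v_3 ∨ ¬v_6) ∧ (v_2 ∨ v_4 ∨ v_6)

Unit clause (v_2) forces v_2 = True.
Try v_1 = True:
  (¬v_1 ∨ ¬v_2 ∨ v_6) forces v_6 = True.
  clause (¬v_1 ∨ ¬v_2 ∨ ¬v_6) is falsified — backtrack.
So v_1 = False.
Set v_3 = True.
  then (v_1 ∨ ¬v_3 ∨ ¬v_5) forces v_5 = False.
  then (¬v_3 ∨ v_5 ∨ ¬v_7) forces v_7 = False.
Set v_4 = True.
  then (¬v_4 ∨ ¬v_6) forces v_6 = False.
All clauses satisfied.

v_1 = False; v_2 = True; v_3 = True; v_4 = True; v_5 = False; v_6 = False; v_7 = False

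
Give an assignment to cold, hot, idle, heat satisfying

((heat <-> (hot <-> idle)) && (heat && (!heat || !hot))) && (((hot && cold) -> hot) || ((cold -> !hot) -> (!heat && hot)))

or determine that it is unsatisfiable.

cold = True, hot = False, idle = False, heat = True

  (heat <-> (hot <-> idle)) && (heat && (!heat || !hot)) = True
    heat <-> (hot <-> idle) = True
      hot <-> idle = True
    heat && (!heat || !hot) = True
      !heat || !hot = True
        !heat = False
        !hot = True
  ((hot && cold) -> hot) || ((cold -> !hot) -> (!heat && hot)) = True
    (hot && cold) -> hot = True
      hot && cold = False
    (cold -> !hot) -> (!heat && hot) = False
      cold -> !hot = True
        !hot = True
      !heat && hot = False
        !heat = False
Both conjuncts True, so the formula holds.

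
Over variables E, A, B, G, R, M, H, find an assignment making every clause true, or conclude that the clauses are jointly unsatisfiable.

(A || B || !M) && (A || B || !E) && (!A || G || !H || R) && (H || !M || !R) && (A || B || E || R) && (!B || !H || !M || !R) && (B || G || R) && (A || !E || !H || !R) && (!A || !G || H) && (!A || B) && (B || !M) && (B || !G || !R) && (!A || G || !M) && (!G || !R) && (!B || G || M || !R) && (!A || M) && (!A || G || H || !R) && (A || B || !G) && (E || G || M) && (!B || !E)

E = False; A = False; B = True; G = True; R = False; M = False; H = False

Try E = True:
  (!B || !E) forces B = False.
  (A || B || !E) forces A = True.
  clause (!A || B) is falsified — backtrack.
So E = False.
Set A = False.
Set B = True.
Set G = True.
  then (!G || !R) forces R = False.
Set M = False.
Set H = False.
All clauses satisfied.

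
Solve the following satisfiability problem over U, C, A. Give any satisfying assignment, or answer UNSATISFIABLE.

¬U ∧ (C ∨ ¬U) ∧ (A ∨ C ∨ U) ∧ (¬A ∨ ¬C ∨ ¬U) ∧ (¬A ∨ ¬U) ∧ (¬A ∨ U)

U = False; C = True; A = False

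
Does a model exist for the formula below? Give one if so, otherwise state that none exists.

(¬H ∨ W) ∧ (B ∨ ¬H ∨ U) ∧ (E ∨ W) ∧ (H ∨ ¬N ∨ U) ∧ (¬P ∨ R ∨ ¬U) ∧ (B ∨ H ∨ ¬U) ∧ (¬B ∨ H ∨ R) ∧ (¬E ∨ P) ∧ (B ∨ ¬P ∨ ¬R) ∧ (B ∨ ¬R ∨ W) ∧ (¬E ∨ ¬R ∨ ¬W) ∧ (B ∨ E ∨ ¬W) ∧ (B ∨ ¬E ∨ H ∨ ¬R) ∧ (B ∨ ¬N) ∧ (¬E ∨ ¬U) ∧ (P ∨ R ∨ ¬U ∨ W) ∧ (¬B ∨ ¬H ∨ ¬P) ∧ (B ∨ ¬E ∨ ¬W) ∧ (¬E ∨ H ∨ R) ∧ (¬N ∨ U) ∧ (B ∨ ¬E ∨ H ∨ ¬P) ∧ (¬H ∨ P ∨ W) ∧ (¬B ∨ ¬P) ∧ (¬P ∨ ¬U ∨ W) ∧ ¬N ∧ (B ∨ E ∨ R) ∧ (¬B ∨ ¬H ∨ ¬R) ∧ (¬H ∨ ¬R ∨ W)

U = True, P = False, W = True, B = True, N = False, H = False, E = False, R = True

Unit clause (¬N) forces N = False.
Set U = True.
  then (¬E ∨ ¬U) forces E = False.
  then (E ∨ W) forces W = True.
  then (B ∨ E ∨ ¬W) forces B = True.
  then (¬B ∨ ¬P) forces P = False.
Set H = False.
  then (¬B ∨ H ∨ R) forces R = True.
All clauses satisfied.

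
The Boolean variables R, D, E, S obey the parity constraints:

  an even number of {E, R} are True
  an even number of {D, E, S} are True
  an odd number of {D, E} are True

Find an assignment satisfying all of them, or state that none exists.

R = True, D = False, E = True, S = True

{E, R}: 2 true → even ✓
{D, E, S}: 2 true → even ✓
{D, E}: 1 true → odd ✓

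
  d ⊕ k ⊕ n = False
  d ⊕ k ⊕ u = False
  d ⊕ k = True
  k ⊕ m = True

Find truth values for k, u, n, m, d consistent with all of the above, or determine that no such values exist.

k = True; u = True; n = True; m = False; d = False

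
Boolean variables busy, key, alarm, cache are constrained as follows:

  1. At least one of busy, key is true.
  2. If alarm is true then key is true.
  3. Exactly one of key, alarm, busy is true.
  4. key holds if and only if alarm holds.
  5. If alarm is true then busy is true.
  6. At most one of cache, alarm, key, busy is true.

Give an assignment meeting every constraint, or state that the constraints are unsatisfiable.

busy=T, key=F, alarm=F, cache=F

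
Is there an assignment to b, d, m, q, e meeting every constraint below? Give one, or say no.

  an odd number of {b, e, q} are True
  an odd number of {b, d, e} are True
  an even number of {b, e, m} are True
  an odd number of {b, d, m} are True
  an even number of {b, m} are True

b = False, d = True, m = False, q = True, e = False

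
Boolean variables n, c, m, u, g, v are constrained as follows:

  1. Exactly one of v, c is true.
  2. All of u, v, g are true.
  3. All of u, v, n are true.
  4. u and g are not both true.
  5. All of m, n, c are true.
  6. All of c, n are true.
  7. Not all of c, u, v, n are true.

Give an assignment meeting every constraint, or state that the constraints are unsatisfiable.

Case g = True:
  (2) forces u = True.
  Constraint (4) is violated (u=T, g=T) — contradiction.
Case g = False:
  Constraint (2) is violated (g=F) — contradiction.
Both cases fail — unsatisfiable.

Unsatisfiable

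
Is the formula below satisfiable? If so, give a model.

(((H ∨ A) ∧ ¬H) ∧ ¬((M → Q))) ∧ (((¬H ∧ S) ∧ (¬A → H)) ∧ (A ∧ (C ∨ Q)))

Q = False, C = True, H = False, S = True, A = True, M = True

  ((H ∨ A) ∧ ¬H) ∧ ¬((M → Q)) = True
    (H ∨ A) ∧ ¬H = True
      H ∨ A = True
      ¬H = True
    ¬((M → Q)) = True
      M → Q = False
  ((¬H ∧ S) ∧ (¬A → H)) ∧ (A ∧ (C ∨ Q)) = True
    (¬H ∧ S) ∧ (¬A → H) = True
      ¬H ∧ S = True
        ¬H = True
      ¬A → H = True
        ¬A = False
    A ∧ (C ∨ Q) = True
      C ∨ Q = True
Both conjuncts True, so the formula holds.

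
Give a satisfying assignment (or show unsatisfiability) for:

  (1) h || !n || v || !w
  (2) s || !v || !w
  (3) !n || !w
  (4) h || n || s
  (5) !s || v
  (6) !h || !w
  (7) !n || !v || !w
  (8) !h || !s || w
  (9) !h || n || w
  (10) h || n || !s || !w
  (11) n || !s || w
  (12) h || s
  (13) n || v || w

Try w = True:
  (!n || !w) forces n = False.
  (!h || !w) forces h = False.
  (h || n || s) forces s = True.
  clause (h || n || !s || !w) is falsified — backtrack.
So w = False.
Try n = False:
  (!h || n || w) forces h = False.
  (h || n || s) forces s = True.
  clause (n || !s || w) is falsified — backtrack.
So n = True.
Set v = True.
Set s = True.
  then (!h || !s || w) forces h = False.
All clauses satisfied.

w=F; n=T; v=T; s=T; h=F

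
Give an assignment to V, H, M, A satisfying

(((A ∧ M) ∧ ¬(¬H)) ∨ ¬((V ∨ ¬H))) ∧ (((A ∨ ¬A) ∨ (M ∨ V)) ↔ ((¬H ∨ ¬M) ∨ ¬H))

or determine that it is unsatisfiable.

V=F; H=T; M=F; A=T

  ((A ∧ M) ∧ ¬(¬H)) ∨ ¬((V ∨ ¬H)) = True
    (A ∧ M) ∧ ¬(¬H) = False
      A ∧ M = False
      ¬(¬H) = True
        ¬H = False
    ¬((V ∨ ¬H)) = True
      V ∨ ¬H = False
        ¬H = False
  ((A ∨ ¬A) ∨ (M ∨ V)) ↔ ((¬H ∨ ¬M) ∨ ¬H) = True
    (A ∨ ¬A) ∨ (M ∨ V) = True
      A ∨ ¬A = True
        ¬A = False
      M ∨ V = False
    (¬H ∨ ¬M) ∨ ¬H = True
      ¬H ∨ ¬M = True
        ¬H = False
        ¬M = True
      ¬H = False
Both conjuncts True, so the formula holds.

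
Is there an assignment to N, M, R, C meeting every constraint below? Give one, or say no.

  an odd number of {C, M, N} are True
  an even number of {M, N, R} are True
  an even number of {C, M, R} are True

N=F, M=T, R=T, C=F

{C, M, N}: 1 true → odd ✓
{M, N, R}: 2 true → even ✓
{C, M, R}: 2 true → even ✓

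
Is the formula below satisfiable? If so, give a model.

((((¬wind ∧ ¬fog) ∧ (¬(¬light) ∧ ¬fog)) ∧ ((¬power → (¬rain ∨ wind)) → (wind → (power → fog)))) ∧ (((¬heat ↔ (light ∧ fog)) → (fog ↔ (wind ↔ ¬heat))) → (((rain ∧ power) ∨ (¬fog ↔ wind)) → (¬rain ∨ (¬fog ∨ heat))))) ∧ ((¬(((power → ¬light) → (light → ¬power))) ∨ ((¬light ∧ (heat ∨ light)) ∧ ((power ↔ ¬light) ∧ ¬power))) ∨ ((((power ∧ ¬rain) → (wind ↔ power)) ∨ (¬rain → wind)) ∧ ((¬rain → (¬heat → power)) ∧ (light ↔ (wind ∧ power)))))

Case fog = True: the conjunct ¬fog is False.
Case fog = False: the formula simplifies to ((¬wind ∧ ¬(¬light)) ∧ ((¬power → (¬rain ∨ wind)) → (wind → ¬power))) ∧ ((¬(((power → ¬light) → (light → ¬power))) ∨ ((¬light ∧ (heat ∨ light)) ∧ ((power ↔ ¬light) ∧ ¬power))) ∨ ((((power ∧ ¬rain) → (wind ↔ power)) ∨ (¬rain → wind)) ∧ ((¬rain → (¬heat → power)) ∧ (light ↔ (wind ∧ power))))).
  light = True: simplifies to (¬wind ∧ ((¬power → (¬rain ∨ wind)) → (wind → ¬power))) ∧ (¬((¬power → ¬power)) ∨ ((((power ∧ ¬rain) → (wind ↔ power)) ∨ (¬rain → wind)) ∧ ((¬rain → (¬heat → power)) ∧ (wind ∧ power)))).
    wind = True: the conjunct ¬wind is False.
    wind = False: simplifies to ¬((¬power → ¬power)).
      power = True: this becomes ¬((False → False)) = False.
      power = False: this becomes ¬((True → True)) = False.
  light = False: the conjunct ¬(¬light) becomes ¬(¬False) = False.
Both cases fail — unsatisfiable.

UNSATISFIABLE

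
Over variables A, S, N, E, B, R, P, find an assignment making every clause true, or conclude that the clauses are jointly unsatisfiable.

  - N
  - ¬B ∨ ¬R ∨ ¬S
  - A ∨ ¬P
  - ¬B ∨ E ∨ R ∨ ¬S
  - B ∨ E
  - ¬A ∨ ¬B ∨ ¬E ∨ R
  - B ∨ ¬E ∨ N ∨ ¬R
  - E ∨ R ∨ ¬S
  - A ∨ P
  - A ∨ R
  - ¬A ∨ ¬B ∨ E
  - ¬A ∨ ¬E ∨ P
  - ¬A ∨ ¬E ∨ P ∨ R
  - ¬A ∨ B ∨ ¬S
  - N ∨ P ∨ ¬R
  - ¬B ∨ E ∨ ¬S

A = True, S = False, N = True, E = True, B = True, R = True, P = True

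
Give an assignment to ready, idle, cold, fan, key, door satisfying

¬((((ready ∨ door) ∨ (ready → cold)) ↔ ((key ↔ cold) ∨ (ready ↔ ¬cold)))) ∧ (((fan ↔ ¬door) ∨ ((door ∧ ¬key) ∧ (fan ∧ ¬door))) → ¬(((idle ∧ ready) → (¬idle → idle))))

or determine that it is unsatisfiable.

ready: False, idle: False, cold: False, fan: False, key: True, door: False

  ¬((((ready ∨ door) ∨ (ready → cold)) ↔ ((key ↔ cold) ∨ (ready ↔ ¬cold)))) = True
    ((ready ∨ door) ∨ (ready → cold)) ↔ ((key ↔ cold) ∨ (ready ↔ ¬cold)) = False
      (ready ∨ door) ∨ (ready → cold) = True
        ready ∨ door = False
        ready → cold = True
      (key ↔ cold) ∨ (ready ↔ ¬cold) = False
        key ↔ cold = False
        ready ↔ ¬cold = False
          ¬cold = True
  ((fan ↔ ¬door) ∨ ((door ∧ ¬key) ∧ (fan ∧ ¬door))) → ¬(((idle ∧ ready) → (¬idle → idle))) = True
    (fan ↔ ¬door) ∨ ((door ∧ ¬key) ∧ (fan ∧ ¬door)) = False
      fan ↔ ¬door = False
        ¬door = True
      (door ∧ ¬key) ∧ (fan ∧ ¬door) = False
        door ∧ ¬key = False
          ¬key = False
        fan ∧ ¬door = False
          ¬door = True
    ¬(((idle ∧ ready) → (¬idle → idle))) = False
      (idle ∧ ready) → (¬idle → idle) = True
        idle ∧ ready = False
        ¬idle → idle = False
          ¬idle = True
Both conjuncts True, so the formula holds.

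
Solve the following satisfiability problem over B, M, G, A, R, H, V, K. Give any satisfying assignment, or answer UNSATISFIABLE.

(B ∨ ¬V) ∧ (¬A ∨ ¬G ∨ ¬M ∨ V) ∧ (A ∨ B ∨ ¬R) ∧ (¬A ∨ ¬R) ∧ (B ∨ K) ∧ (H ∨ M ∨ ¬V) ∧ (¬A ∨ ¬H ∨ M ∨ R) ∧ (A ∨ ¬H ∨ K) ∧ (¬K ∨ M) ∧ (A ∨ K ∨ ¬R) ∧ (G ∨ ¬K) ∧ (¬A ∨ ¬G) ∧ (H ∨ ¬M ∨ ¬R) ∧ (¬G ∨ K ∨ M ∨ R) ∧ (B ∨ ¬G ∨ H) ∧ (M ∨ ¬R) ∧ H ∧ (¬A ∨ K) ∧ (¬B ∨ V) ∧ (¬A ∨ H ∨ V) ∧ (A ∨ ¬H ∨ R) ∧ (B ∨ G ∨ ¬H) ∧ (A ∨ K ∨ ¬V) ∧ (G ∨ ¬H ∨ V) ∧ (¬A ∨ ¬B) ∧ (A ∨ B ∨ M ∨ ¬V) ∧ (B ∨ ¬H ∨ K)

Unit clause (H) forces H = True.
Set B = True.
  then (¬B ∨ V) forces V = True.
  then (¬A ∨ ¬B) forces A = False.
  then (A ∨ ¬H ∨ K) forces K = True.
  then (¬K ∨ M) forces M = True.
  then (G ∨ ¬K) forces G = True.
  then (A ∨ ¬H ∨ R) forces R = True.
All clauses satisfied.

B = True; M = True; G = True; A = False; R = True; H = True; V = True; K = True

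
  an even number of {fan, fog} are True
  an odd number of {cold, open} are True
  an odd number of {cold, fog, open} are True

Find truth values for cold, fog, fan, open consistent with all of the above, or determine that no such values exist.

cold = True, fog = False, fan = False, open = False

{fan, fog}: 0 true → even ✓
{cold, open}: 1 true → odd ✓
{cold, fog, open}: 1 true → odd ✓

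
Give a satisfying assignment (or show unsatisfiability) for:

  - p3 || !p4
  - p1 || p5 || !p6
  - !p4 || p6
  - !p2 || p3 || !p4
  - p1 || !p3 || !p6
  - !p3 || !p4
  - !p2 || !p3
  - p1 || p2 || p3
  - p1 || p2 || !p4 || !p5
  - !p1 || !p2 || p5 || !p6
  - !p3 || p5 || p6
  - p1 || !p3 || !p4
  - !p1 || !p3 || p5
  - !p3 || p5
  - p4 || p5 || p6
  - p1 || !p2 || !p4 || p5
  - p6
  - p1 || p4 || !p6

Unit clause (p6) forces p6 = True.
Try p1 = False:
  (p1 || p5 || !p6) forces p5 = True.
  (p1 || !p3 || !p6) forces p3 = False.
  (p3 || !p4) forces p4 = False.
  clause (p1 || p4 || !p6) is falsified — backtrack.
So p1 = True.
Set p2 = False.
Set p3 = False.
  then (p3 || !p4) forces p4 = False.
Set p5 = True.
All clauses satisfied.

p1=T, p2=F, p3=F, p4=F, p5=T, p6=T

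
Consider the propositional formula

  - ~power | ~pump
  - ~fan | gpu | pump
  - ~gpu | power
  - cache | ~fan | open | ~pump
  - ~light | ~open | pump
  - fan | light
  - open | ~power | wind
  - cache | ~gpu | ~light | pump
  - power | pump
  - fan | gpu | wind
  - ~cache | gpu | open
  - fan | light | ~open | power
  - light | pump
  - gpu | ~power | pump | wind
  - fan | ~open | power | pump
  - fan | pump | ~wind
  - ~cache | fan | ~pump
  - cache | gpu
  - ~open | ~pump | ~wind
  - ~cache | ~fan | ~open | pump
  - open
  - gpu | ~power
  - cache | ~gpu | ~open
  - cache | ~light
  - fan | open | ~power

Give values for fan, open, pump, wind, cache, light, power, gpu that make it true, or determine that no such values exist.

fan=T; open=T; pump=T; wind=F; cache=T; light=T; power=F; gpu=F

Unit clause (open) forces open = True.
Set fan = True.
Try pump = False:
  (~fan | gpu | pump) forces gpu = True.
  (~gpu | power) forces power = True.
  (~light | ~open | pump) forces light = False.
  clause (light | pump) is falsified — backtrack.
So pump = True.
  then (~power | ~pump) forces power = False.
  then (~gpu | power) forces gpu = False.
  then (cache | gpu) forces cache = True.
  then (~open | ~pump | ~wind) forces wind = False.
Set light = True.
All clauses satisfied.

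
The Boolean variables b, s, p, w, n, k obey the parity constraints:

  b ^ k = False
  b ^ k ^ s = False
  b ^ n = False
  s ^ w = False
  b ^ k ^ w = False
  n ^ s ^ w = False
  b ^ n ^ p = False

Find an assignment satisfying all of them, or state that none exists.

b = False, s = False, p = False, w = False, n = False, k = False

b ^ k = F ^ F = False ✓
b ^ k ^ s = F ^ F ^ F = False ✓
b ^ n = F ^ F = False ✓
s ^ w = F ^ F = False ✓
b ^ k ^ w = F ^ F ^ F = False ✓
n ^ s ^ w = F ^ F ^ F = False ✓
b ^ n ^ p = F ^ F ^ F = False ✓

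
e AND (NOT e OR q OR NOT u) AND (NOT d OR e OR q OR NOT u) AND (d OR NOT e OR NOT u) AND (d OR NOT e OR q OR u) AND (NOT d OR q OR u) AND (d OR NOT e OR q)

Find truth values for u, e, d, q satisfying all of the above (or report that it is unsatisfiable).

Unit clause (e) forces e = True.
Set u = True.
  then (NOT e OR q OR NOT u) forces q = True.
  then (d OR NOT e OR NOT u) forces d = True.
Check each clause:
  (e): e holds.
  (NOT e OR q OR NOT u): q holds.
  (NOT d OR e OR q OR NOT u): e holds.
  (d OR NOT e OR NOT u): d holds.
  (d OR NOT e OR q OR u): d holds.
  (NOT d OR q OR u): q holds.
  (d OR NOT e OR q): d holds.
All clauses satisfied.

u: True, e: True, d: True, q: True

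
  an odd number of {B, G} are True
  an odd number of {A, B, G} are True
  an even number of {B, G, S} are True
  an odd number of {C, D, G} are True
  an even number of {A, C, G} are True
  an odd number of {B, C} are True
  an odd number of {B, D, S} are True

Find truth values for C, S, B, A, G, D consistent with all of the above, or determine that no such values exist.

C: False, S: True, B: True, A: False, G: False, D: True

{B, G}: 1 true → odd ✓
{A, B, G}: 1 true → odd ✓
{B, G, S}: 2 true → even ✓
{C, D, G}: 1 true → odd ✓
{A, C, G}: 0 true → even ✓
{B, C}: 1 true → odd ✓
{B, D, S}: 3 true → odd ✓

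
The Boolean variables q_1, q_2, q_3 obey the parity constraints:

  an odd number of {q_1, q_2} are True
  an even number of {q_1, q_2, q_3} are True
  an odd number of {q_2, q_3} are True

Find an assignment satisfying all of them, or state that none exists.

q_1=T; q_2=F; q_3=T

{q_1, q_2}: 1 true → odd ✓
{q_1, q_2, q_3}: 2 true → even ✓
{q_2, q_3}: 1 true → odd ✓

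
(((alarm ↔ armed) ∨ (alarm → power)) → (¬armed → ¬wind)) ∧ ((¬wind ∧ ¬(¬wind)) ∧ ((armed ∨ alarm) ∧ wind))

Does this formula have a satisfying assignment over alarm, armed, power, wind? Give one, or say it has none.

Case wind = True: the conjunct ¬wind is False.
Case wind = False: the conjunct ¬(¬wind) becomes ¬(¬False) = False.
Both cases fail — unsatisfiable.

No satisfying assignment exists.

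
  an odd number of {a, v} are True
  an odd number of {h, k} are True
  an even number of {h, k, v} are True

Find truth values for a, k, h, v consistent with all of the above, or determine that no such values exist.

a = False, k = True, h = False, v = True

{a, v}: 1 true → odd ✓
{h, k}: 1 true → odd ✓
{h, k, v}: 2 true → even ✓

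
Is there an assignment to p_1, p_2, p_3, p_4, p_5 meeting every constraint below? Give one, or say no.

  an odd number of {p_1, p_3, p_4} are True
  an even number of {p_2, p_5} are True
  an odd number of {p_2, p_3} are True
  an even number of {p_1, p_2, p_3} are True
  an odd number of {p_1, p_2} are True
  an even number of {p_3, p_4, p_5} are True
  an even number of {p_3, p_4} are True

p_1 = True, p_2 = False, p_3 = True, p_4 = True, p_5 = False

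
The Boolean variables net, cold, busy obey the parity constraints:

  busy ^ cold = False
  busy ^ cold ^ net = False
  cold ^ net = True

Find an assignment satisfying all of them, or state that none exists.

net=F, cold=T, busy=T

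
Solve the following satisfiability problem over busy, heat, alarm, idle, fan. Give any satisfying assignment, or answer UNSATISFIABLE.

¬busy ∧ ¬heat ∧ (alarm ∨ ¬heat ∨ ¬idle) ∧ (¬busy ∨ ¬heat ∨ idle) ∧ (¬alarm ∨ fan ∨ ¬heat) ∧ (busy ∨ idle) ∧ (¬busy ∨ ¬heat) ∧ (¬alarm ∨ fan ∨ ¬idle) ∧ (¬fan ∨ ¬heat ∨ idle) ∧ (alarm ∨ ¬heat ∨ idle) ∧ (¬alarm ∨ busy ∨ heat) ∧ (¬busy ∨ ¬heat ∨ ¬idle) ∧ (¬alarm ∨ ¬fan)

Unit clause (¬busy) forces busy = False.
Unit clause (¬heat) forces heat = False.
In (busy ∨ idle) only idle is left, so idle = True.
In (¬alarm ∨ busy ∨ heat) only ¬alarm is left, so alarm = False.
Set fan = False.
All clauses satisfied.

busy: False, heat: False, alarm: False, idle: True, fan: False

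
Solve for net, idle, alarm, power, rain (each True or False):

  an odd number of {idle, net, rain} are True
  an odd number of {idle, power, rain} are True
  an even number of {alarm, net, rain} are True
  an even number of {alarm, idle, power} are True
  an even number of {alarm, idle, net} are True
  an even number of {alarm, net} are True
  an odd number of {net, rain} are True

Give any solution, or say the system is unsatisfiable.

net = True, idle = False, alarm = True, power = True, rain = False

{idle, net, rain}: 1 true → odd ✓
{idle, power, rain}: 1 true → odd ✓
{alarm, net, rain}: 2 true → even ✓
{alarm, idle, power}: 2 true → even ✓
{alarm, idle, net}: 2 true → even ✓
{alarm, net}: 2 true → even ✓
{net, rain}: 1 true → odd ✓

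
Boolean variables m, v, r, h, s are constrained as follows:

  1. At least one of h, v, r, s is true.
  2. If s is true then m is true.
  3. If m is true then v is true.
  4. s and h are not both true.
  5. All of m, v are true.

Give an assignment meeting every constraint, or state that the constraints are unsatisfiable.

m: True, v: True, r: True, h: False, s: False

  (1) {h, v, r, s}: 2 true — at least one ✓
  (2) s=F ⇒ m: vacuous ✓
  (3) m=T ⇒ v: T ✓
  (4) s=F, h=F — not both ✓
  (5) {m, v}: all 2 true ✓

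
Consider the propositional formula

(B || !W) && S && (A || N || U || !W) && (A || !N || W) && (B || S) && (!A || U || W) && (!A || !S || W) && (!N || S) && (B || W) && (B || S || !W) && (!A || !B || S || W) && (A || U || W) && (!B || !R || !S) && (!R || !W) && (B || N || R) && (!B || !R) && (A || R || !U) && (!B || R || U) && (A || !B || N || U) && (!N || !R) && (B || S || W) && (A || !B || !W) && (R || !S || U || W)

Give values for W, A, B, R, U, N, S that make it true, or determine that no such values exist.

W = True, A = True, B = True, R = False, U = True, N = True, S = True

Unit clause (S) forces S = True.
Set W = True.
  then (B || !W) forces B = True.
  then (!B || !R || !S) forces R = False.
  then (!B || R || U) forces U = True.
  then (A || !B || !W) forces A = True.
Set N = True.
All clauses satisfied.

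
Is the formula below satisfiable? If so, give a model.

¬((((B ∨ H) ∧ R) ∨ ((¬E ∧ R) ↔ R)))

R: True, B: False, H: False, E: True

  ¬((((B ∨ H) ∧ R) ∨ ((¬E ∧ R) ↔ R))) = True
    ((B ∨ H) ∧ R) ∨ ((¬E ∧ R) ↔ R) = False
      (B ∨ H) ∧ R = False
        B ∨ H = False
      (¬E ∧ R) ↔ R = False
        ¬E ∧ R = False
          ¬E = False
The formula evaluates to True.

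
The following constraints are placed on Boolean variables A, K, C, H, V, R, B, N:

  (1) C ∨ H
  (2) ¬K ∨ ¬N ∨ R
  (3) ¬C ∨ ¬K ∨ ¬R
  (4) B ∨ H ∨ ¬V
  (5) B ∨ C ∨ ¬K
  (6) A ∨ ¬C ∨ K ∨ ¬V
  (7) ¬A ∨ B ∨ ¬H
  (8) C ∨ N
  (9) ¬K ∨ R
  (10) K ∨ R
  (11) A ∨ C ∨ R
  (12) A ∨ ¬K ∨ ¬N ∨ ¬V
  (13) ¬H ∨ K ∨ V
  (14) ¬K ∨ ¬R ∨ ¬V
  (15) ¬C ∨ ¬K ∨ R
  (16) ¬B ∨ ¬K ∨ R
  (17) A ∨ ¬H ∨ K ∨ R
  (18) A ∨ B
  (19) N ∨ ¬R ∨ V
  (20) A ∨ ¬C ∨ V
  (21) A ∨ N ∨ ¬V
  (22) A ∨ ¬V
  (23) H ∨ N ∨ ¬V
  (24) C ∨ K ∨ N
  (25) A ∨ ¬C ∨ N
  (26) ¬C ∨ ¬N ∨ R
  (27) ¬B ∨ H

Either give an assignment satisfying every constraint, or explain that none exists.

Set A = False.
  then (A ∨ B) forces B = True.
  then (A ∨ ¬V) forces V = False.
  then (¬B ∨ H) forces H = True.
  then (¬H ∨ K ∨ V) forces K = True.
  then (¬B ∨ ¬K ∨ R) forces R = True.
  then (N ∨ ¬R ∨ V) forces N = True.
  then (A ∨ ¬C ∨ V) forces C = False.
All clauses satisfied.

A=F; K=T; C=F; H=T; V=F; R=T; B=T; N=T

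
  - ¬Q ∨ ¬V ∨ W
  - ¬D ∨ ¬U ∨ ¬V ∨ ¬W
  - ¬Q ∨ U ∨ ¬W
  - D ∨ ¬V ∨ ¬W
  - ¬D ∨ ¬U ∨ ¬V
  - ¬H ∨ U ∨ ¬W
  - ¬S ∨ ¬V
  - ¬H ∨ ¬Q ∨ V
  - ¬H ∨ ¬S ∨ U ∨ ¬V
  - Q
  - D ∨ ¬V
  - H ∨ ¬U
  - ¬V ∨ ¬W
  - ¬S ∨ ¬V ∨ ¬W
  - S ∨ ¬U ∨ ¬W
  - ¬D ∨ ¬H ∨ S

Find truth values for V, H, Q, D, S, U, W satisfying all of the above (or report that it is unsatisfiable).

Unit clause (Q) forces Q = True.
Set V = False.
  then (¬H ∨ ¬Q ∨ V) forces H = False.
  then (H ∨ ¬U) forces U = False.
  then (¬Q ∨ U ∨ ¬W) forces W = False.
Set D = False.
Set S = True.
All clauses satisfied.

V = False; H = False; Q = True; D = False; S = True; U = False; W = False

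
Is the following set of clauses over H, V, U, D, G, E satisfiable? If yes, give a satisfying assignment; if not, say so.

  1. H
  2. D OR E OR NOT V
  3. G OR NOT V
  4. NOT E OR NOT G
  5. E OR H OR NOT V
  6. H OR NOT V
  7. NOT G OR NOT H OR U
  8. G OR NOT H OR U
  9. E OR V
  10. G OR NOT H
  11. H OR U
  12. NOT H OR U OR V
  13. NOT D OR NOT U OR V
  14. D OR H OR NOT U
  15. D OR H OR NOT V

Unit clause (H) forces H = True.
In (G OR NOT H) only G is left, so G = True.
In (NOT E OR NOT G) only NOT E is left, so E = False.
In (NOT G OR NOT H OR U) only U is left, so U = True.
In (E OR V) only V is left, so V = True.
In (D OR E OR NOT V) only D is left, so D = True.
All clauses satisfied.

H: True, V: True, U: True, D: True, G: True, E: False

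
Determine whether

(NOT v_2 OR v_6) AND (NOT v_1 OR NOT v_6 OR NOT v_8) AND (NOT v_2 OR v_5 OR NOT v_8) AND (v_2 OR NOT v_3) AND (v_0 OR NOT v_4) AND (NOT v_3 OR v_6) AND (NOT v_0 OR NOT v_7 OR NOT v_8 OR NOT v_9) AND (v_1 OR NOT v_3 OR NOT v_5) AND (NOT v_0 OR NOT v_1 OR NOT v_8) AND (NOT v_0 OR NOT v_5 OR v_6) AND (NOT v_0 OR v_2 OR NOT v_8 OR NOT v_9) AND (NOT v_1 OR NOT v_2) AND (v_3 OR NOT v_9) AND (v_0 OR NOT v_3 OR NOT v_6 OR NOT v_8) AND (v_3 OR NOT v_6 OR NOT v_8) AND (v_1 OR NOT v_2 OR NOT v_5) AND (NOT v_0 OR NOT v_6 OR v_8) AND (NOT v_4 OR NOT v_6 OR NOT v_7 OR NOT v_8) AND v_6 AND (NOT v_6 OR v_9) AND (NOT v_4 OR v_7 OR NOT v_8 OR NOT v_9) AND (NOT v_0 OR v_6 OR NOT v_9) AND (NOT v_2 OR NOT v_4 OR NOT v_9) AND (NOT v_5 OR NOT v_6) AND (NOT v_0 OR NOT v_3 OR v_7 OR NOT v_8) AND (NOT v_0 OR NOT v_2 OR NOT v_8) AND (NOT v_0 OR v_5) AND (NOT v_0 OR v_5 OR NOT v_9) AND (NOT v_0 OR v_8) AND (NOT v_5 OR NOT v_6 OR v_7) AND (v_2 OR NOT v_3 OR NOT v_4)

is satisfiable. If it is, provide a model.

Unit clause (v_6) forces v_6 = True.
In (NOT v_6 OR v_9) only v_9 is left, so v_9 = True.
In (NOT v_5 OR NOT v_6) only NOT v_5 is left, so v_5 = False.
In (NOT v_0 OR v_5) only NOT v_0 is left, so v_0 = False.
In (v_0 OR NOT v_4) only NOT v_4 is left, so v_4 = False.
In (v_3 OR NOT v_9) only v_3 is left, so v_3 = True.
In (v_0 OR NOT v_3 OR NOT v_6 OR NOT v_8) only NOT v_8 is left, so v_8 = False.
In (v_2 OR NOT v_3) only v_2 is left, so v_2 = True.
In (NOT v_1 OR NOT v_2) only NOT v_1 is left, so v_1 = False.
Set v_7 = False.
All clauses satisfied.

v_0: False, v_1: False, v_2: True, v_3: True, v_4: False, v_5: False, v_6: True, v_7: False, v_8: False, v_9: True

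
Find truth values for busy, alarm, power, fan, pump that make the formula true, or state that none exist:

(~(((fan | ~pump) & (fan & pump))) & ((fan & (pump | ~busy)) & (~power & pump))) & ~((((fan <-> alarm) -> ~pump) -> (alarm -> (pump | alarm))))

UNSATISFIABLE

The conjunct ~((((fan <-> alarm) -> ~pump) -> (alarm -> (pump | alarm)))) is unsatisfiable on its own:
  alarm=F, fan=F, pump=F: evaluates to False.
  alarm=F, fan=F, pump=T: evaluates to False.
  alarm=F, fan=T, pump=F: evaluates to False.
  alarm=F, fan=T, pump=T: evaluates to False.
  alarm=T, fan=F, pump=F: evaluates to False.
  alarm=T, fan=F, pump=T: evaluates to False.
  alarm=T, fan=T, pump=F: evaluates to False.
  alarm=T, fan=T, pump=T: evaluates to False.
So the whole conjunction is unsatisfiable.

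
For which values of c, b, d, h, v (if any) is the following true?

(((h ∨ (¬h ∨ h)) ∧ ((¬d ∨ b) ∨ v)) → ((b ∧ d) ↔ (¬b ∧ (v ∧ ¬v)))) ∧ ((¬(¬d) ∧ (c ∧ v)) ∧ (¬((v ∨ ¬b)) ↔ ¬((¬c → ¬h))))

c = True; b = False; d = True; h = True; v = True

  ((h ∨ (¬h ∨ h)) ∧ ((¬d ∨ b) ∨ v)) → ((b ∧ d) ↔ (¬b ∧ (v ∧ ¬v))) = True
    (h ∨ (¬h ∨ h)) ∧ ((¬d ∨ b) ∨ v) = True
      h ∨ (¬h ∨ h) = True
        ¬h ∨ h = True
          ¬h = False
      (¬d ∨ b) ∨ v = True
        ¬d ∨ b = False
          ¬d = False
    (b ∧ d) ↔ (¬b ∧ (v ∧ ¬v)) = True
      b ∧ d = False
      ¬b ∧ (v ∧ ¬v) = False
        ¬b = True
        v ∧ ¬v = False
          ¬v = False
  (¬(¬d) ∧ (c ∧ v)) ∧ (¬((v ∨ ¬b)) ↔ ¬((¬c → ¬h))) = True
    ¬(¬d) ∧ (c ∧ v) = True
      ¬(¬d) = True
        ¬d = False
      c ∧ v = True
    ¬((v ∨ ¬b)) ↔ ¬((¬c → ¬h)) = True
      ¬((v ∨ ¬b)) = False
        v ∨ ¬b = True
          ¬b = True
      ¬((¬c → ¬h)) = False
        ¬c → ¬h = True
          ¬c = False
          ¬h = False
Both conjuncts True, so the formula holds.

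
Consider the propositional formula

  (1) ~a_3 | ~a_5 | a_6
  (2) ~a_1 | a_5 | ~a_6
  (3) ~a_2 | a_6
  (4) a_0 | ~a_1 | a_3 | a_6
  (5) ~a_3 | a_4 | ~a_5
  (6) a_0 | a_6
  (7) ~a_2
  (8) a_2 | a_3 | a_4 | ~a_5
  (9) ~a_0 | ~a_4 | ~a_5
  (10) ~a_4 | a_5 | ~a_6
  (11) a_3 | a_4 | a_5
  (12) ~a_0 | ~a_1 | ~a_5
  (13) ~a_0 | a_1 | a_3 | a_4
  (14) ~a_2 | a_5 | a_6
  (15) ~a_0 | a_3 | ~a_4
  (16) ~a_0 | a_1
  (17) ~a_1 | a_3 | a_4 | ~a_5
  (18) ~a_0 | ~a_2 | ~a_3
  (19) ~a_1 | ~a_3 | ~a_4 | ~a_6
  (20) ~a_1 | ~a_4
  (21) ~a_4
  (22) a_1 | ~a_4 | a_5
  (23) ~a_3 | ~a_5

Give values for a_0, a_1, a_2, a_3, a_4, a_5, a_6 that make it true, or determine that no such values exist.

Unit clause (~a_2) forces a_2 = False.
Unit clause (~a_4) forces a_4 = False.
Set a_0 = True.
  then (~a_0 | a_1) forces a_1 = True.
  then (~a_0 | ~a_1 | ~a_5) forces a_5 = False.
  then (~a_1 | a_5 | ~a_6) forces a_6 = False.
  then (a_3 | a_4 | a_5) forces a_3 = True.
All clauses satisfied.

a_0 = True, a_1 = True, a_2 = False, a_3 = True, a_4 = False, a_5 = False, a_6 = False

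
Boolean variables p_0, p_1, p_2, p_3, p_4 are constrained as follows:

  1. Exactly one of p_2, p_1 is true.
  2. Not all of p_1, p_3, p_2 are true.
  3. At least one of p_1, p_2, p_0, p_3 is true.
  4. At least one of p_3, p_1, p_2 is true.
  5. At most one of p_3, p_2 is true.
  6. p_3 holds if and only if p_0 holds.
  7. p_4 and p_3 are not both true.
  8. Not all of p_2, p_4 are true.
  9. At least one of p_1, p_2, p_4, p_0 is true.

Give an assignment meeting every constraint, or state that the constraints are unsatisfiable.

p_0=F, p_1=T, p_2=F, p_3=F, p_4=F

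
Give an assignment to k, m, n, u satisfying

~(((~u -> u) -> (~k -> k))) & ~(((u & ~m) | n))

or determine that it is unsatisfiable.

k = False, m = True, n = False, u = True

  ~(((~u -> u) -> (~k -> k))) = True
    (~u -> u) -> (~k -> k) = False
      ~u -> u = True
        ~u = False
      ~k -> k = False
        ~k = True
  ~(((u & ~m) | n)) = True
    (u & ~m) | n = False
      u & ~m = False
        ~m = False
Both conjuncts True, so the formula holds.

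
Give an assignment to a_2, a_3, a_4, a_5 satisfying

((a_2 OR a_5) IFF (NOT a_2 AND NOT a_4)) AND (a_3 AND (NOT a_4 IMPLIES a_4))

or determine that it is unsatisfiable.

a_2 = False, a_3 = True, a_4 = True, a_5 = False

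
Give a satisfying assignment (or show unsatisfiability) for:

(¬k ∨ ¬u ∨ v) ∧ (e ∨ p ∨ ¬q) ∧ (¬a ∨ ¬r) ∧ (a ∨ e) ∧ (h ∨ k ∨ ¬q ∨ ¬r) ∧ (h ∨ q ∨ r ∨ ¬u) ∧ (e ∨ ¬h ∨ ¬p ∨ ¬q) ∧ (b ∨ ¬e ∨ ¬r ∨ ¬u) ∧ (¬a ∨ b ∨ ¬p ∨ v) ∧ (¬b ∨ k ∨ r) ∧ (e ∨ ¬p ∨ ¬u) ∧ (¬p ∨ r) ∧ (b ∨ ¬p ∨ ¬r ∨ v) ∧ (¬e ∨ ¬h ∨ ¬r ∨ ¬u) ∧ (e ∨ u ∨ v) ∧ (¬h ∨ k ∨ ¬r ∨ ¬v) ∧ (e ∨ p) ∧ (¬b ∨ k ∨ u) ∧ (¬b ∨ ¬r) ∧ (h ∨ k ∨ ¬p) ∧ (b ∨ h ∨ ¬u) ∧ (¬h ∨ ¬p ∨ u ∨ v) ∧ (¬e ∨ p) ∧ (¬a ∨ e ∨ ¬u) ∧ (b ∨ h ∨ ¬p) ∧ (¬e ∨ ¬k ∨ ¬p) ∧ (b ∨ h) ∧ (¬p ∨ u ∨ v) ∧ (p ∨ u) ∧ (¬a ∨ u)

Case p = True:
  (¬p ∨ r) forces r = True.
  (¬a ∨ ¬r) forces a = False.
  (a ∨ e) forces e = True.
  (¬b ∨ ¬r) forces b = False.
  (b ∨ ¬e ∨ ¬r ∨ ¬u) forces u = False.
  (b ∨ ¬p ∨ ¬r ∨ v) forces v = True.
  (b ∨ h ∨ ¬p) forces h = True.
  (¬h ∨ k ∨ ¬r ∨ ¬v) forces k = True.
  Clause (¬e ∨ ¬k ∨ ¬p) is falsified — contradiction.
Case p = False:
  (e ∨ p) forces e = True.
  Clause (¬e ∨ p) is falsified — contradiction.
Both cases fail, so the formula is unsatisfiable.

Unsatisfiable — no assignment works.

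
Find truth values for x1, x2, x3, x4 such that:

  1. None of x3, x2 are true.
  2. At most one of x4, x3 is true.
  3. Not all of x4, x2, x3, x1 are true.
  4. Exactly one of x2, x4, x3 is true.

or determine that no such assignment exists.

x1=F, x2=F, x3=F, x4=T

  (1) {x3, x2}: 0 true — none ✓
  (2) {x4, x3}: 1 true — at most one ✓
  (3) {x4, x2, x3, x1}: 1/4 true — not all ✓
  (4) {x2, x4, x3}: 1 true — exactly one ✓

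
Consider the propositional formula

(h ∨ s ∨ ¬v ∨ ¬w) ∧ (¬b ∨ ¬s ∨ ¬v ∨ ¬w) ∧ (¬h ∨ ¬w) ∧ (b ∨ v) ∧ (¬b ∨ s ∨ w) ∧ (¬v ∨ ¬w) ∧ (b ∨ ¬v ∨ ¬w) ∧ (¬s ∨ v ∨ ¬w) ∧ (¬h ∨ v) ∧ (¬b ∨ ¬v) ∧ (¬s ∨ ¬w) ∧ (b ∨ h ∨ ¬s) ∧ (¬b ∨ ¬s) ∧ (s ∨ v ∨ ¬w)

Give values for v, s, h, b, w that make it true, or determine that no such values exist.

v=T; s=F; h=F; b=F; w=F

Try v = False:
  (b ∨ v) forces b = True.
  (¬h ∨ v) forces h = False.
  (¬b ∨ ¬s) forces s = False.
  (¬b ∨ s ∨ w) forces w = True.
  clause (s ∨ v ∨ ¬w) is falsified — backtrack.
So v = True.
  then (¬v ∨ ¬w) forces w = False.
  then (¬b ∨ ¬v) forces b = False.
Set s = False.
Set h = False.
All clauses satisfied.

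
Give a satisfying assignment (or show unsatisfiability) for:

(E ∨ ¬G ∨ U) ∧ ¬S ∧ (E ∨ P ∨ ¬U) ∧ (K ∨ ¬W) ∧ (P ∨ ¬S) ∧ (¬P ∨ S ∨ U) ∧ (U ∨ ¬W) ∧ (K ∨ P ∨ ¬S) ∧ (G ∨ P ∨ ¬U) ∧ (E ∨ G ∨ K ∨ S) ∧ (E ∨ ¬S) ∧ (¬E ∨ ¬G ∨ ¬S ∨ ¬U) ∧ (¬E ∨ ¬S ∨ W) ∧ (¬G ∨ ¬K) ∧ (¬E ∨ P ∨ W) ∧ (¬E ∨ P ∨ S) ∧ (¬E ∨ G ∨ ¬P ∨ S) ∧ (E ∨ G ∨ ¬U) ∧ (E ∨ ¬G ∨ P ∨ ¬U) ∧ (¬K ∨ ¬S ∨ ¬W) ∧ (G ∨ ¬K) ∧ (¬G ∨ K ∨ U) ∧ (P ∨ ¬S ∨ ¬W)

Unit clause (¬S) forces S = False.
Set P = True.
  then (¬P ∨ S ∨ U) forces U = True.
Set W = False.
Set K = False.
Try G = False:
  (E ∨ G ∨ K ∨ S) forces E = True.
  clause (¬E ∨ G ∨ ¬P ∨ S) is falsified — backtrack.
So G = True.
Set E = False.
All clauses satisfied.

P = True; W = False; K = False; G = True; S = False; U = True; E = False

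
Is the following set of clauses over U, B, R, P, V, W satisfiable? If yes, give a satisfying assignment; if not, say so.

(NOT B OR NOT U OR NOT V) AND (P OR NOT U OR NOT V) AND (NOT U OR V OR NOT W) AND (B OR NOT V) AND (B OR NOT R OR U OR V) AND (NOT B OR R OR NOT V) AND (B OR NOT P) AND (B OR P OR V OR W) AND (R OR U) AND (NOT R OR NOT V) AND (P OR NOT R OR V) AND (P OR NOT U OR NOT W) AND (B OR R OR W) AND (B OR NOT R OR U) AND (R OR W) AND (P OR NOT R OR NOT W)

U = False, B = True, R = True, P = True, V = False, W = False

Set U = False.
  then (R OR U) forces R = True.
  then (NOT R OR NOT V) forces V = False.
  then (P OR NOT R OR V) forces P = True.
  then (B OR NOT R OR U) forces B = True.
Set W = False.
All clauses satisfied.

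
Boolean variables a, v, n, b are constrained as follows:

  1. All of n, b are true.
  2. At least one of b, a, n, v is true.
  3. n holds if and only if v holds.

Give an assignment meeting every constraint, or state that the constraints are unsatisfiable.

a=T, v=T, n=T, b=T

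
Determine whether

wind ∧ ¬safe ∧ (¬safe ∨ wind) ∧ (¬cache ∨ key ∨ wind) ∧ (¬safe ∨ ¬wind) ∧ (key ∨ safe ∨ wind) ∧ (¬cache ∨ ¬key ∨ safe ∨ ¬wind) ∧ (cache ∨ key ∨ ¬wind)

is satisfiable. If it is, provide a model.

key: False, cache: True, wind: True, safe: False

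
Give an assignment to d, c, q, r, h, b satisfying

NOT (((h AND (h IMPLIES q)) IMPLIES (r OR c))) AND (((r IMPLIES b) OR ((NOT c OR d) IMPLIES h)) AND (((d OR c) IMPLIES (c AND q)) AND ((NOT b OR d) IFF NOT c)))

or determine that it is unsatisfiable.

d = False, c = False, q = True, r = False, h = True, b = False

  NOT (((h AND (h IMPLIES q)) IMPLIES (r OR c))) = True
    (h AND (h IMPLIES q)) IMPLIES (r OR c) = False
      h AND (h IMPLIES q) = True
        h IMPLIES q = True
      r OR c = False
  ((r IMPLIES b) OR ((NOT c OR d) IMPLIES h)) AND (((d OR c) IMPLIES (c AND q)) AND ((NOT b OR d) IFF NOT c)) = True
    (r IMPLIES b) OR ((NOT c OR d) IMPLIES h) = True
      r IMPLIES b = True
      (NOT c OR d) IMPLIES h = True
        NOT c OR d = True
          NOT c = True
    ((d OR c) IMPLIES (c AND q)) AND ((NOT b OR d) IFF NOT c) = True
      (d OR c) IMPLIES (c AND q) = True
        d OR c = False
        c AND q = False
      (NOT b OR d) IFF NOT c = True
        NOT b OR d = True
          NOT b = True
        NOT c = True
Both conjuncts True, so the formula holds.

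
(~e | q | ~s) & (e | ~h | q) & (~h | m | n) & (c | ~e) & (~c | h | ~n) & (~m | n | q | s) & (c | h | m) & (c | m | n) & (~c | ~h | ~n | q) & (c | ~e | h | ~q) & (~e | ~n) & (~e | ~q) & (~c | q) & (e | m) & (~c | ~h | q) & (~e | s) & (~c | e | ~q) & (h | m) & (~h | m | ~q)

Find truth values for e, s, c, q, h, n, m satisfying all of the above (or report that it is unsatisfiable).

Try e = True:
  (c | ~e) forces c = True.
  (~e | ~n) forces n = False.
  (~e | ~q) forces q = False.
  clause (~c | q) is falsified — backtrack.
So e = False.
  then (e | m) forces m = True.
Set s = True.
Set c = False.
Set q = False.
  then (e | ~h | q) forces h = False.
Set n = False.
All clauses satisfied.

e = False; s = True; c = False; q = False; h = False; n = False; m = True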